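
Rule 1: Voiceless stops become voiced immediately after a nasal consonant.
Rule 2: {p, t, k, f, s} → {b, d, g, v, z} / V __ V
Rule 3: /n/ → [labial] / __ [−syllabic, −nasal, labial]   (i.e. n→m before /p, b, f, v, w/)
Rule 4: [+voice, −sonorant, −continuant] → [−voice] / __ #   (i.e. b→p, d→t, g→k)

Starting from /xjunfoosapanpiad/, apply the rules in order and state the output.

Rule 1 (post-nasal voicing): /p/ is a voiceless stop immediately after the nasal /n/, so it voices to [b]. /xjunfoosapanpiad/ → xjunfoosapanbiad.
Rule 2 (intervocalic voicing): /s/ is a voiceless obstruent between vowels /o/ and /a/, so it voices to [z]. /p/ is a voiceless obstruent between vowels /a/ and /a/, so it voices to [b]. /xjunfoosapanbiad/ → xjunfoozabanbiad.
Rule 3 (nasal place assimilation): /n/ precedes the labial consonant /f/, so it assimilates in place to [m]. /n/ precedes the labial consonant /b/, so it assimilates in place to [m]. /xjunfoozabanbiad/ → xjumfoozabambiad.
Rule 4 (final devoicing): /d/ is a voiced stop in word-final position, so it devoices to [t]. /xjumfoozabambiad/ → xjumfoozabambiat.

xjumfoozabambiat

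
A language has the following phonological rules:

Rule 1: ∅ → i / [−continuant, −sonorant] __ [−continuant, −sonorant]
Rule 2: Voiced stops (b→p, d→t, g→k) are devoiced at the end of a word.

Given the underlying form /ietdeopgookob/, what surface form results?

ietideopigookop

Rule 1 (stop-cluster i-epenthesis): /t/ and /d/ form a stop–stop cluster, so [i] is inserted between them. /p/ and /g/ form a stop–stop cluster, so [i] is inserted between them. /ietdeopgookob/ → ietideopigookob.
Rule 2 (final devoicing): /b/ is a voiced stop in word-final position, so it devoices to [p]. /ietideopigookob/ → ietideopigookop.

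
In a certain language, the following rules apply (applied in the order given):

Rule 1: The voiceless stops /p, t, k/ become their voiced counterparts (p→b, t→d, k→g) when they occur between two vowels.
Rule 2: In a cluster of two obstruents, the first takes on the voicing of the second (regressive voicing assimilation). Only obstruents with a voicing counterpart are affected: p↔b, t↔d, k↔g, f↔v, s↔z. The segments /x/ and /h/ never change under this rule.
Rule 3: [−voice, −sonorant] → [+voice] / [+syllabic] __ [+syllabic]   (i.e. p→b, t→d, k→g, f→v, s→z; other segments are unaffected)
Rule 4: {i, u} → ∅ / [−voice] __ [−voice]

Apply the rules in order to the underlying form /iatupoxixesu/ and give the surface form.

iaduboxxezu

Rule 1 (intervocalic voicing): /t/ is a voiceless stop between vowels /a/ and /u/, so it voices to [d]. /p/ is a voiceless stop between vowels /u/ and /o/, so it voices to [b]. /iatupoxixesu/ → iaduboxixesu.
Rule 2 (regressive voicing assimilation): no segment meets the environment; /iaduboxixesu/ is unchanged.
Rule 3 (intervocalic voicing): /s/ is a voiceless obstruent between vowels /e/ and /u/, so it voices to [z]. /iaduboxixesu/ → iaduboxixezu.
Rule 4 (high vowel syncope): /i/ is a high vowel flanked by voiceless consonants /x/ and /x/, so it deletes. /iaduboxixezu/ → iaduboxxezu.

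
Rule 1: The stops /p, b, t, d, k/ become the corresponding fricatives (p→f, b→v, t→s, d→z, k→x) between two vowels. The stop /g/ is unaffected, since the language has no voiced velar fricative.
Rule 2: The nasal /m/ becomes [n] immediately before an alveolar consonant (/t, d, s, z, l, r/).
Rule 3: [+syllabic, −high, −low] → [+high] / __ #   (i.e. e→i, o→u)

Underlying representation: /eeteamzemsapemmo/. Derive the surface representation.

Rule 1 (intervocalic spirantization): /t/ is a stop between vowels /e/ and /e/, so it spirantizes to the fricative [s]. /p/ is a stop between vowels /a/ and /e/, so it spirantizes to the fricative [f]. /eeteamzemsapemmo/ → eeseamzemsafemmo.
Rule 2 (nasal place assimilation): /m/ precedes the alveolar consonant /z/, so it assimilates in place to [n]. /m/ precedes the alveolar consonant /s/, so it assimilates in place to [n]. /eeseamzemsafemmo/ → eeseanzensafemmo.
Rule 3 (final vowel raising): /o/ is a mid vowel in word-final position, so it raises to [u]. /eeseanzensafemmo/ → eeseanzensafemmu.

eeseanzensafemmu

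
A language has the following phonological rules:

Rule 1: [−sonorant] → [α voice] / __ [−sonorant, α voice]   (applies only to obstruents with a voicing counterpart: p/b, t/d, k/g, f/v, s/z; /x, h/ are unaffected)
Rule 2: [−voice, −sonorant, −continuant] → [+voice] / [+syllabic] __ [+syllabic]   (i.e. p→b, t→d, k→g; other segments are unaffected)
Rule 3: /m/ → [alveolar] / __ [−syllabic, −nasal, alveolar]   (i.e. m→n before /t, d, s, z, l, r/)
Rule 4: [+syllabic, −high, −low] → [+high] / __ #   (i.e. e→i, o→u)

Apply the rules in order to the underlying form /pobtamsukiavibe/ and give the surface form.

Rule 1 (regressive voicing assimilation): /b/ precedes the voiceless obstruent /t/, so it devoices to [p] by assimilation. /pobtamsukiavibe/ → poptamsukiavibe.
Rule 2 (intervocalic voicing): /k/ is a voiceless stop between vowels /u/ and /i/, so it voices to [g]. /poptamsukiavibe/ → poptamsugiavibe.
Rule 3 (nasal place assimilation): /m/ precedes the alveolar consonant /s/, so it assimilates in place to [n]. /poptamsugiavibe/ → poptansugiavibe.
Rule 4 (final vowel raising): /e/ is a mid vowel in word-final position, so it raises to [i]. /poptansugiavibe/ → poptansugiavibi.

poptansugiavibi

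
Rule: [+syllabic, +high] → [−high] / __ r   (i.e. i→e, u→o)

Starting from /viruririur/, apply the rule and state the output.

verorerior

/i/ is a high vowel immediately before /r/, so it lowers to [e].
/u/ is a high vowel immediately before /r/, so it lowers to [o].
/i/ is a high vowel immediately before /r/, so it lowers to [e].
/u/ is a high vowel immediately before /r/, so it lowers to [o].
The other instance of /i/ does not occur in the required environment and remains unchanged.
Surface form: [verorerior].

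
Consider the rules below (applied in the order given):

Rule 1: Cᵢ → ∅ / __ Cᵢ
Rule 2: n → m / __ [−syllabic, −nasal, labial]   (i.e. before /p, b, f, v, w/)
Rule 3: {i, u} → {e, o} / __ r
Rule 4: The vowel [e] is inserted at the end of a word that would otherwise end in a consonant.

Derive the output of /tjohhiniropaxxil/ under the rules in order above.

Rule 1 (degemination): /hh/ is a geminate; the first /h/ deletes. /xx/ is a geminate; the first /x/ deletes. /tjohhiniropaxxil/ → tjohiniropaxil.
Rule 2 (nasal place assimilation): no segment meets the environment; /tjohiniropaxil/ is unchanged.
Rule 3 (pre-rhotic lowering): /i/ is a high vowel immediately before /r/, so it lowers to [e]. /tjohiniropaxil/ → tjohineropaxil.
Rule 4 (final e-epenthesis): the form ends in the consonant /l/, so [e] is inserted word-finally. /tjohineropaxil/ → tjohineropaxile.

tjohineropaxile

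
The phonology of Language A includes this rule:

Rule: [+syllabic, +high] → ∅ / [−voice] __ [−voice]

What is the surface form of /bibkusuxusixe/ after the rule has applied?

/u/ is a high vowel flanked by voiceless consonants /k/ and /s/, so it deletes.
/u/ is a high vowel flanked by voiceless consonants /s/ and /x/, so it deletes.
/u/ is a high vowel flanked by voiceless consonants /x/ and /s/, so it deletes.
/i/ is a high vowel flanked by voiceless consonants /s/ and /x/, so it deletes.
Surface form: [bibksxsxe].

bibksxsxe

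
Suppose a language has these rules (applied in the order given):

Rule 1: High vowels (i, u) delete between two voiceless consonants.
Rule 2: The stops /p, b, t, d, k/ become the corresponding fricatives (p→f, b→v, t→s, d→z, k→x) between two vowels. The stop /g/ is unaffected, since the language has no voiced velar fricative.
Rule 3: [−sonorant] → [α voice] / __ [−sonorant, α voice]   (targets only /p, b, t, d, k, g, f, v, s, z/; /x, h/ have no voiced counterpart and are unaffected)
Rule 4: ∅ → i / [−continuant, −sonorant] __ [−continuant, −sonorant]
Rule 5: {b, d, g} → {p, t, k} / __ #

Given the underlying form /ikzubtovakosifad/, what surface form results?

Rule 1 (high vowel syncope): /i/ is a high vowel flanked by voiceless consonants /s/ and /f/, so it deletes. /ikzubtovakosifad/ → ikzubtovakosfad.
Rule 2 (intervocalic spirantization): /k/ is a stop between vowels /a/ and /o/, so it spirantizes to the fricative [x]. /ikzubtovakosfad/ → ikzubtovaxosfad.
Rule 3 (regressive voicing assimilation): /k/ precedes the voiced obstruent /z/, so it voices to [g] by assimilation. /b/ precedes the voiceless obstruent /t/, so it devoices to [p] by assimilation. /ikzubtovaxosfad/ → igzuptovaxosfad.
Rule 4 (stop-cluster i-epenthesis): /p/ and /t/ form a stop–stop cluster, so [i] is inserted between them. /igzuptovaxosfad/ → igzupitovaxosfad.
Rule 5 (final devoicing): /d/ is a voiced stop in word-final position, so it devoices to [t]. /igzupitovaxosfad/ → igzupitovaxosfat.

igzupitovaxosfat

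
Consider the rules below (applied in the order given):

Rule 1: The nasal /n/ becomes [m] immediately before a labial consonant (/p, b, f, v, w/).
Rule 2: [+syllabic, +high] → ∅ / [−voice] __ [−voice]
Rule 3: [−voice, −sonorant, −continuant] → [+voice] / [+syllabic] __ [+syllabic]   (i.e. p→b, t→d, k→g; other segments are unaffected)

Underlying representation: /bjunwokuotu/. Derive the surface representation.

bjumwoguodu

Rule 1 (nasal place assimilation): /n/ precedes the labial consonant /w/, so it assimilates in place to [m]. /bjunwokuotu/ → bjumwokuotu.
Rule 2 (high vowel syncope): no segment meets the environment; /bjumwokuotu/ is unchanged.
Rule 3 (intervocalic voicing): /k/ is a voiceless stop between vowels /o/ and /u/, so it voices to [g]. /t/ is a voiceless stop between vowels /o/ and /u/, so it voices to [d]. /bjumwokuotu/ → bjumwoguodu.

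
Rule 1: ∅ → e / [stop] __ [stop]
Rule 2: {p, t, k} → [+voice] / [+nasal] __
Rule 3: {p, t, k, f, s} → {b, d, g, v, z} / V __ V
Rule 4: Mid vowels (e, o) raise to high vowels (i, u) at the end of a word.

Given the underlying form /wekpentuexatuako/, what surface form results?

wegebenduexaduagu

Rule 1 (stop-cluster e-epenthesis): /k/ and /p/ form a stop–stop cluster, so [e] is inserted between them. /wekpentuexatuako/ → wekepentuexatuako.
Rule 2 (post-nasal voicing): /t/ is a voiceless stop immediately after the nasal /n/, so it voices to [d]. /wekepentuexatuako/ → wekependuexatuako.
Rule 3 (intervocalic voicing): /k/ is a voiceless obstruent between vowels /e/ and /e/, so it voices to [g]. /p/ is a voiceless obstruent between vowels /e/ and /e/, so it voices to [b]. /t/ is a voiceless obstruent between vowels /a/ and /u/, so it voices to [d]. /k/ is a voiceless obstruent between vowels /a/ and /o/, so it voices to [g]. /wekependuexatuako/ → wegebenduexaduago.
Rule 4 (final vowel raising): /o/ is a mid vowel in word-final position, so it raises to [u]. /wegebenduexaduago/ → wegebenduexaduagu.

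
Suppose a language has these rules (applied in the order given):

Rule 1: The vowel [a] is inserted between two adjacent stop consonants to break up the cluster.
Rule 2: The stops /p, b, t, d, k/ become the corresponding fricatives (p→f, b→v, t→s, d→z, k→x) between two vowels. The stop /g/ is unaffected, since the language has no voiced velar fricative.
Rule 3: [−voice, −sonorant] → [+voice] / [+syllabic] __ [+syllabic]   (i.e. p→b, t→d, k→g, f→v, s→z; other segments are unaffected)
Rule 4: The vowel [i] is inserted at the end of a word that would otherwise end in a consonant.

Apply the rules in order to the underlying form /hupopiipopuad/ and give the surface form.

huvoviivovuadi

Rule 1 (stop-cluster a-epenthesis): no segment meets the environment; /hupopiipopuad/ is unchanged.
Rule 2 (intervocalic spirantization): /p/ is a stop between vowels /u/ and /o/, so it spirantizes to the fricative [f]. /p/ is a stop between vowels /o/ and /i/, so it spirantizes to the fricative [f]. /p/ is a stop between vowels /i/ and /o/, so it spirantizes to the fricative [f]. /p/ is a stop between vowels /o/ and /u/, so it spirantizes to the fricative [f]. /hupopiipopuad/ → hufofiifofuad.
Rule 3 (intervocalic voicing): /f/ is a voiceless obstruent between vowels /u/ and /o/, so it voices to [v]. /f/ is a voiceless obstruent between vowels /o/ and /i/, so it voices to [v]. /f/ is a voiceless obstruent between vowels /i/ and /o/, so it voices to [v]. /f/ is a voiceless obstruent between vowels /o/ and /u/, so it voices to [v]. /hufofiifofuad/ → huvoviivovuad.
Rule 4 (final i-epenthesis): the form ends in the consonant /d/, so [i] is inserted word-finally. /huvoviivovuad/ → huvoviivovuadi.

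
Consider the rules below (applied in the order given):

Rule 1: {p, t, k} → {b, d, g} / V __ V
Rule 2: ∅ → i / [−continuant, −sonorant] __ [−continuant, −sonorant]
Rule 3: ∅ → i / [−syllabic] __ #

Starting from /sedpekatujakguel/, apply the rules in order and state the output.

Rule 1 (intervocalic voicing): /k/ is a voiceless stop between vowels /e/ and /a/, so it voices to [g]. /t/ is a voiceless stop between vowels /a/ and /u/, so it voices to [d]. /sedpekatujakguel/ → sedpegadujakguel.
Rule 2 (stop-cluster i-epenthesis): /d/ and /p/ form a stop–stop cluster, so [i] is inserted between them. /k/ and /g/ form a stop–stop cluster, so [i] is inserted between them. /sedpegadujakguel/ → sedipegadujakiguel.
Rule 3 (final i-epenthesis): the form ends in the consonant /l/, so [i] is inserted word-finally. /sedipegadujakiguel/ → sedipegadujakigueli.

sedipegadujakigueli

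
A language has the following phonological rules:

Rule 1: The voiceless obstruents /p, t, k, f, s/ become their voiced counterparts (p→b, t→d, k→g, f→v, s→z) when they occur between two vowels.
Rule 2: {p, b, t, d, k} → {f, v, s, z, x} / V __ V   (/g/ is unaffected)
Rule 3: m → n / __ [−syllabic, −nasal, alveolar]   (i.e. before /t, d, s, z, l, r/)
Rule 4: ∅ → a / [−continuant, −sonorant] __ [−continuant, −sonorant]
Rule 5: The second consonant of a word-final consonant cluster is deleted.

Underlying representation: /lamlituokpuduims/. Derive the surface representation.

lanlizuokapuzuin

Rule 1 (intervocalic voicing): /t/ is a voiceless obstruent between vowels /i/ and /u/, so it voices to [d]. /lamlituokpuduims/ → lamliduokpuduims.
Rule 2 (intervocalic spirantization): /d/ is a stop between vowels /i/ and /u/, so it spirantizes to the fricative [z]. /d/ is a stop between vowels /u/ and /u/, so it spirantizes to the fricative [z]. /lamliduokpuduims/ → lamlizuokpuzuims.
Rule 3 (nasal place assimilation): /m/ precedes the alveolar consonant /l/, so it assimilates in place to [n]. /m/ precedes the alveolar consonant /s/, so it assimilates in place to [n]. /lamlizuokpuzuims/ → lanlizuokpuzuins.
Rule 4 (stop-cluster a-epenthesis): /k/ and /p/ form a stop–stop cluster, so [a] is inserted between them. /lanlizuokpuzuins/ → lanlizuokapuzuins.
Rule 5 (final cluster simplification): /s/ is the second consonant of a word-final cluster /ns/, so it deletes. /lanlizuokapuzuins/ → lanlizuokapuzuin.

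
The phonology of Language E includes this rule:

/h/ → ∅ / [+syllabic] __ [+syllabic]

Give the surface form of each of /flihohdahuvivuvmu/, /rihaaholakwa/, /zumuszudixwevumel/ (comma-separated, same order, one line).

/flihohdahuvivuvmu/: /h/ occurs between vowels /i/ and /o/, so it deletes. /h/ occurs between vowels /a/ and /u/, so it deletes. → [fliohdauvivuvmu].
/rihaaholakwa/: /h/ occurs between vowels /i/ and /a/, so it deletes. /h/ occurs between vowels /a/ and /o/, so it deletes. → [riaaolakwa].
/zumuszudixwevumel/: the rule's environment is not met; surfaces unchanged as [zumuszudixwevumel].

fliohdauvivuvmu, riaaolakwa, zumuszudixwevumel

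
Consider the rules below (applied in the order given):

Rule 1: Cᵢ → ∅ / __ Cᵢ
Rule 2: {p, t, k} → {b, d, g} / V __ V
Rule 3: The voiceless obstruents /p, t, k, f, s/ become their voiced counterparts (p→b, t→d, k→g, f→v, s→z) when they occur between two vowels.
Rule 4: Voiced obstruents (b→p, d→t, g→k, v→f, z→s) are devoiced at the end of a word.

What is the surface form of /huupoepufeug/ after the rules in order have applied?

Rule 1 (degemination): no segment meets the environment; /huupoepufeug/ is unchanged.
Rule 2 (intervocalic voicing): /p/ is a voiceless stop between vowels /u/ and /o/, so it voices to [b]. /p/ is a voiceless stop between vowels /e/ and /u/, so it voices to [b]. /huupoepufeug/ → huuboebufeug.
Rule 3 (intervocalic voicing): /f/ is a voiceless obstruent between vowels /u/ and /e/, so it voices to [v]. /huuboebufeug/ → huuboebuveug.
Rule 4 (final devoicing): /g/ is a voiced obstruent in word-final position, so it devoices to [k]. /huuboebuveug/ → huuboebuveuk.

huuboebuveuk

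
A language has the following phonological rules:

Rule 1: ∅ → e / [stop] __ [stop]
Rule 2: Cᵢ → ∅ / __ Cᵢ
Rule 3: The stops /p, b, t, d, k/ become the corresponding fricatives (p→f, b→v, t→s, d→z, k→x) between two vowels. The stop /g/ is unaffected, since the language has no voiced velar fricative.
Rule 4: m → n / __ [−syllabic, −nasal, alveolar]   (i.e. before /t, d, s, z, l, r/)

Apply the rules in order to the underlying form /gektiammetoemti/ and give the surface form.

Rule 1 (stop-cluster e-epenthesis): /k/ and /t/ form a stop–stop cluster, so [e] is inserted between them. /gektiammetoemti/ → geketiammetoemti.
Rule 2 (degemination): /mm/ is a geminate; the first /m/ deletes. /geketiammetoemti/ → geketiametoemti.
Rule 3 (intervocalic spirantization): /k/ is a stop between vowels /e/ and /e/, so it spirantizes to the fricative [x]. /t/ is a stop between vowels /e/ and /i/, so it spirantizes to the fricative [s]. /t/ is a stop between vowels /e/ and /o/, so it spirantizes to the fricative [s]. /geketiametoemti/ → gexesiamesoemti.
Rule 4 (nasal place assimilation): /m/ precedes the alveolar consonant /t/, so it assimilates in place to [n]. /gexesiamesoemti/ → gexesiamesoenti.

gexesiamesoenti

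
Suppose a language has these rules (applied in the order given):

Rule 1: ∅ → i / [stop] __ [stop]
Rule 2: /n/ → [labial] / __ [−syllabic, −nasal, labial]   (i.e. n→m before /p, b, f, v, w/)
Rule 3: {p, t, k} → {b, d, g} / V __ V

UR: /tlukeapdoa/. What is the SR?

tlugeabidoa

Rule 1 (stop-cluster i-epenthesis): /p/ and /d/ form a stop–stop cluster, so [i] is inserted between them. /tlukeapdoa/ → tlukeapidoa.
Rule 2 (nasal place assimilation): no segment meets the environment; /tlukeapidoa/ is unchanged.
Rule 3 (intervocalic voicing): /k/ is a voiceless stop between vowels /u/ and /e/, so it voices to [g]. /p/ is a voiceless stop between vowels /a/ and /i/, so it voices to [b]. /tlukeapidoa/ → tlugeabidoa.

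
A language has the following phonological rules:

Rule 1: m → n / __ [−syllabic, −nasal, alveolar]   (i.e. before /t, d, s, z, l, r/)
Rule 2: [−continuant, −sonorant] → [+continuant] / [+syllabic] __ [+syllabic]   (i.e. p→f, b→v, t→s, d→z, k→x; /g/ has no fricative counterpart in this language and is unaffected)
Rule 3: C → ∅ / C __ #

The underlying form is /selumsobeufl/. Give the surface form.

selunsoveuf

Rule 1 (nasal place assimilation): /m/ precedes the alveolar consonant /s/, so it assimilates in place to [n]. /selumsobeufl/ → selunsobeufl.
Rule 2 (intervocalic spirantization): /b/ is a stop between vowels /o/ and /e/, so it spirantizes to the fricative [v]. /selunsobeufl/ → selunsoveufl.
Rule 3 (final cluster simplification): /l/ is the second consonant of a word-final cluster /fl/, so it deletes. /selunsoveufl/ → selunsoveuf.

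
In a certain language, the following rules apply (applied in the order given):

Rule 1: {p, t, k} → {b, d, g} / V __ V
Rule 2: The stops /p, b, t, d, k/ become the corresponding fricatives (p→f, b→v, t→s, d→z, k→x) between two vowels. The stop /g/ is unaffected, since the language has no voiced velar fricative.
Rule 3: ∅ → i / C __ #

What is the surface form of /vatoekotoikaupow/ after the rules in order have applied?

Rule 1 (intervocalic voicing): /t/ is a voiceless stop between vowels /a/ and /o/, so it voices to [d]. /k/ is a voiceless stop between vowels /e/ and /o/, so it voices to [g]. /t/ is a voiceless stop between vowels /o/ and /o/, so it voices to [d]. /k/ is a voiceless stop between vowels /i/ and /a/, so it voices to [g]. /p/ is a voiceless stop between vowels /u/ and /o/, so it voices to [b]. /vatoekotoikaupow/ → vadoegodoigaubow.
Rule 2 (intervocalic spirantization): /d/ is a stop between vowels /a/ and /o/, so it spirantizes to the fricative [z]. /d/ is a stop between vowels /o/ and /o/, so it spirantizes to the fricative [z]. /b/ is a stop between vowels /u/ and /o/, so it spirantizes to the fricative [v]. /vadoegodoigaubow/ → vazoegozoigauvow.
Rule 3 (final i-epenthesis): the form ends in the consonant /w/, so [i] is inserted word-finally. /vazoegozoigauvow/ → vazoegozoigauvowi.

vazoegozoigauvowi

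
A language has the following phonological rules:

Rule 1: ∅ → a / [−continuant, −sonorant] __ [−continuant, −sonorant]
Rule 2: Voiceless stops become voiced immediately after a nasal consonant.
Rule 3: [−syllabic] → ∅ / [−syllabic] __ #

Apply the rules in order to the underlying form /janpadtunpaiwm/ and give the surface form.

Rule 1 (stop-cluster a-epenthesis): /d/ and /t/ form a stop–stop cluster, so [a] is inserted between them. /janpadtunpaiwm/ → janpadatunpaiwm.
Rule 2 (post-nasal voicing): /p/ is a voiceless stop immediately after the nasal /n/, so it voices to [b]. /p/ is a voiceless stop immediately after the nasal /n/, so it voices to [b]. /janpadatunpaiwm/ → janbadatunbaiwm.
Rule 3 (final cluster simplification): /m/ is the second consonant of a word-final cluster /wm/, so it deletes. /janbadatunbaiwm/ → janbadatunbaiw.

janbadatunbaiw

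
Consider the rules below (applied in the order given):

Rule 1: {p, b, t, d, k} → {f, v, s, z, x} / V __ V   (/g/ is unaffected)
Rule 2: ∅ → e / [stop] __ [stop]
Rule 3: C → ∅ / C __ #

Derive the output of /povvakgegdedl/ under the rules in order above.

Rule 1 (intervocalic spirantization): no segment meets the environment; /povvakgegdedl/ is unchanged.
Rule 2 (stop-cluster e-epenthesis): /k/ and /g/ form a stop–stop cluster, so [e] is inserted between them. /g/ and /d/ form a stop–stop cluster, so [e] is inserted between them. /povvakgegdedl/ → povvakegegededl.
Rule 3 (final cluster simplification): /l/ is the second consonant of a word-final cluster /dl/, so it deletes. /povvakegegededl/ → povvakegegeded.

povvakegegeded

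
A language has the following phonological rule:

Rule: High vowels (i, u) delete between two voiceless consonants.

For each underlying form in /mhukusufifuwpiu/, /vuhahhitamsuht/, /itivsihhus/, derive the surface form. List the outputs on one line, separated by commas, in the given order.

/mhukusufifuwpiu/: /u/ is a high vowel flanked by voiceless consonants /h/ and /k/, so it deletes. /u/ is a high vowel flanked by voiceless consonants /k/ and /s/, so it deletes. /u/ is a high vowel flanked by voiceless consonants /s/ and /f/, so it deletes. /i/ is a high vowel flanked by voiceless consonants /f/ and /f/, so it deletes. → [mhksffuwpiu].
/vuhahhitamsuht/: /i/ is a high vowel flanked by voiceless consonants /h/ and /t/, so it deletes. /u/ is a high vowel flanked by voiceless consonants /s/ and /h/, so it deletes. → [vuhahhtamsht].
/itivsihhus/: /i/ is a high vowel flanked by voiceless consonants /s/ and /h/, so it deletes. /u/ is a high vowel flanked by voiceless consonants /h/ and /s/, so it deletes. → [itivshhs].

mhksffuwpiu, vuhahhtamsht, itivshhs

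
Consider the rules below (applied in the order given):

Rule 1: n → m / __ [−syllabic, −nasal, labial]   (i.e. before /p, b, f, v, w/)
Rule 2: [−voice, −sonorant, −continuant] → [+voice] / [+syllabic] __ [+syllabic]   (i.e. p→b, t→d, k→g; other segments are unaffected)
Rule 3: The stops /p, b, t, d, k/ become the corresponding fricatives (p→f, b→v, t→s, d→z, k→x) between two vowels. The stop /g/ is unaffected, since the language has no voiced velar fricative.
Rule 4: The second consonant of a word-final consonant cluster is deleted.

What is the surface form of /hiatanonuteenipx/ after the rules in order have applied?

Rule 1 (nasal place assimilation): no segment meets the environment; /hiatanonuteenipx/ is unchanged.
Rule 2 (intervocalic voicing): /t/ is a voiceless stop between vowels /a/ and /a/, so it voices to [d]. /t/ is a voiceless stop between vowels /u/ and /e/, so it voices to [d]. /hiatanonuteenipx/ → hiadanonudeenipx.
Rule 3 (intervocalic spirantization): /d/ is a stop between vowels /a/ and /a/, so it spirantizes to the fricative [z]. /d/ is a stop between vowels /u/ and /e/, so it spirantizes to the fricative [z]. /hiadanonudeenipx/ → hiazanonuzeenipx.
Rule 4 (final cluster simplification): /x/ is the second consonant of a word-final cluster /px/, so it deletes. /hiazanonuzeenipx/ → hiazanonuzeenip.

hiazanonuzeenip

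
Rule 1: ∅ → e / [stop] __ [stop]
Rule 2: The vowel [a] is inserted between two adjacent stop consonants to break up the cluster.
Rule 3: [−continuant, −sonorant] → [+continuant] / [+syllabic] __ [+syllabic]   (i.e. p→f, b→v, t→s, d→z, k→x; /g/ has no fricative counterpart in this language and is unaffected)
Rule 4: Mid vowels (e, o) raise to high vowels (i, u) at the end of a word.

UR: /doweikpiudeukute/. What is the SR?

Rule 1 (stop-cluster e-epenthesis): /k/ and /p/ form a stop–stop cluster, so [e] is inserted between them. /doweikpiudeukute/ → doweikepiudeukute.
Rule 2 (stop-cluster a-epenthesis): no segment meets the environment; /doweikepiudeukute/ is unchanged.
Rule 3 (intervocalic spirantization): /k/ is a stop between vowels /i/ and /e/, so it spirantizes to the fricative [x]. /p/ is a stop between vowels /e/ and /i/, so it spirantizes to the fricative [f]. /d/ is a stop between vowels /u/ and /e/, so it spirantizes to the fricative [z]. /k/ is a stop between vowels /u/ and /u/, so it spirantizes to the fricative [x]. /t/ is a stop between vowels /u/ and /e/, so it spirantizes to the fricative [s]. /doweikepiudeukute/ → doweixefiuzeuxuse.
Rule 4 (final vowel raising): /e/ is a mid vowel in word-final position, so it raises to [i]. /doweixefiuzeuxuse/ → doweixefiuzeuxusi.

doweixefiuzeuxusi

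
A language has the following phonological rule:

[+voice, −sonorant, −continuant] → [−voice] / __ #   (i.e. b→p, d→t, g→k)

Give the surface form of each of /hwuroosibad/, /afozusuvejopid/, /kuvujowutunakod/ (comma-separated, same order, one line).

hwuroosibat, afozusuvejopit, kuvujowutunakot

/hwuroosibad/: /d/ is a voiced stop in word-final position, so it devoices to [t]. → [hwuroosibat].
/afozusuvejopid/: /d/ is a voiced stop in word-final position, so it devoices to [t]. → [afozusuvejopit].
/kuvujowutunakod/: /d/ is a voiced stop in word-final position, so it devoices to [t]. → [kuvujowutunakot].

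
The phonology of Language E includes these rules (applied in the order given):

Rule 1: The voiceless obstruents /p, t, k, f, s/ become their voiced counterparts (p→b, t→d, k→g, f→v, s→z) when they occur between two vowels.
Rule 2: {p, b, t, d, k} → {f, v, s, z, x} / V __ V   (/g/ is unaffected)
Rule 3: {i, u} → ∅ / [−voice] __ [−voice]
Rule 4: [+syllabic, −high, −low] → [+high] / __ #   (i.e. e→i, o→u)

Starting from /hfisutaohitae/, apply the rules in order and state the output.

Rule 1 (intervocalic voicing): /s/ is a voiceless obstruent between vowels /i/ and /u/, so it voices to [z]. /t/ is a voiceless obstruent between vowels /u/ and /a/, so it voices to [d]. /t/ is a voiceless obstruent between vowels /i/ and /a/, so it voices to [d]. /hfisutaohitae/ → hfizudaohidae.
Rule 2 (intervocalic spirantization): /d/ is a stop between vowels /u/ and /a/, so it spirantizes to the fricative [z]. /d/ is a stop between vowels /i/ and /a/, so it spirantizes to the fricative [z]. /hfizudaohidae/ → hfizuzaohizae.
Rule 3 (high vowel syncope): no segment meets the environment; /hfizuzaohizae/ is unchanged.
Rule 4 (final vowel raising): /e/ is a mid vowel in word-final position, so it raises to [i]. /hfizuzaohizae/ → hfizuzaohizai.

hfizuzaohizai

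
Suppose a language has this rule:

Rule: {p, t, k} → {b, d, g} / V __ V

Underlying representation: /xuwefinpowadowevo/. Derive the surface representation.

xuwefinpowadowevo

No segment of /xuwefinpowadowevo/ meets the structural description of the rule, so the form surfaces unchanged.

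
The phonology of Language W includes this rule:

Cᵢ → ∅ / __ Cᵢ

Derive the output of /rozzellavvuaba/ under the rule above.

/zz/ is a geminate; the first /z/ deletes.
/ll/ is a geminate; the first /l/ deletes.
/vv/ is a geminate; the first /v/ deletes.
Surface form: [rozelavuaba].

rozelavuaba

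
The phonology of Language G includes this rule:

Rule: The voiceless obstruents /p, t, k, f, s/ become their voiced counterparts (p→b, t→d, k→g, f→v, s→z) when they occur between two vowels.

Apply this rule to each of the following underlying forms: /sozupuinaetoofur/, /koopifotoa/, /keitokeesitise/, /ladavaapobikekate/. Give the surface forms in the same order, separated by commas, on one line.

/sozupuinaetoofur/: /p/ is a voiceless obstruent between vowels /u/ and /u/, so it voices to [b]. /t/ is a voiceless obstruent between vowels /e/ and /o/, so it voices to [d]. /f/ is a voiceless obstruent between vowels /o/ and /u/, so it voices to [v]. → [sozubuinaedoovur].
/koopifotoa/: /p/ is a voiceless obstruent between vowels /o/ and /i/, so it voices to [b]. /f/ is a voiceless obstruent between vowels /i/ and /o/, so it voices to [v]. /t/ is a voiceless obstruent between vowels /o/ and /o/, so it voices to [d]. → [koobivodoa].
/keitokeesitise/: /t/ is a voiceless obstruent between vowels /i/ and /o/, so it voices to [d]. /k/ is a voiceless obstruent between vowels /o/ and /e/, so it voices to [g]. /s/ is a voiceless obstruent between vowels /e/ and /i/, so it voices to [z]. /t/ is a voiceless obstruent between vowels /i/ and /i/, so it voices to [d]. /s/ is a voiceless obstruent between vowels /i/ and /e/, so it voices to [z]. → [keidogeezidize].
/ladavaapobikekate/: /p/ is a voiceless obstruent between vowels /a/ and /o/, so it voices to [b]. /k/ is a voiceless obstruent between vowels /i/ and /e/, so it voices to [g]. /k/ is a voiceless obstruent between vowels /e/ and /a/, so it voices to [g]. /t/ is a voiceless obstruent between vowels /a/ and /e/, so it voices to [d]. → [ladavaabobigegade].

sozubuinaedoovur, koobivodoa, keidogeezidize, ladavaabobigegade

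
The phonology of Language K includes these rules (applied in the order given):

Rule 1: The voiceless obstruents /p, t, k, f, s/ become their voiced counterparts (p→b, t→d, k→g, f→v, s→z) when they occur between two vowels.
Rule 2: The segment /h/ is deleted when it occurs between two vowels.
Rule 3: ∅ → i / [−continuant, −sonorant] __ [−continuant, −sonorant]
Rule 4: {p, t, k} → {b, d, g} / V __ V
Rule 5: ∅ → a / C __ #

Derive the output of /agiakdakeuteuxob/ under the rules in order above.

agiagidageudeuxoba

Rule 1 (intervocalic voicing): /k/ is a voiceless obstruent between vowels /a/ and /e/, so it voices to [g]. /t/ is a voiceless obstruent between vowels /u/ and /e/, so it voices to [d]. /agiakdakeuteuxob/ → agiakdageudeuxob.
Rule 2 (intervocalic h-deletion): no segment meets the environment; /agiakdageudeuxob/ is unchanged.
Rule 3 (stop-cluster i-epenthesis): /k/ and /d/ form a stop–stop cluster, so [i] is inserted between them. /agiakdageudeuxob/ → agiakidageudeuxob.
Rule 4 (intervocalic voicing): /k/ is a voiceless stop between vowels /a/ and /i/, so it voices to [g]. /agiakidageudeuxob/ → agiagidageudeuxob.
Rule 5 (final a-epenthesis): the form ends in the consonant /b/, so [a] is inserted word-finally. /agiagidageudeuxob/ → agiagidageudeuxoba.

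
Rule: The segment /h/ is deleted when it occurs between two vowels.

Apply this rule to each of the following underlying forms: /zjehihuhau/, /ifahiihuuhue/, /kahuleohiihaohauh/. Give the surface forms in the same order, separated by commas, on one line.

zjeiuau, ifaiiuuue, kauleoiiaoauh

/zjehihuhau/: /h/ occurs between vowels /e/ and /i/, so it deletes. /h/ occurs between vowels /i/ and /u/, so it deletes. /h/ occurs between vowels /u/ and /a/, so it deletes. → [zjeiuau].
/ifahiihuuhue/: /h/ occurs between vowels /a/ and /i/, so it deletes. /h/ occurs between vowels /i/ and /u/, so it deletes. /h/ occurs between vowels /u/ and /u/, so it deletes. → [ifaiiuuue].
/kahuleohiihaohauh/: /h/ occurs between vowels /a/ and /u/, so it deletes. /h/ occurs between vowels /o/ and /i/, so it deletes. /h/ occurs between vowels /i/ and /a/, so it deletes. /h/ occurs between vowels /o/ and /a/, so it deletes. → [kauleoiiaoauh].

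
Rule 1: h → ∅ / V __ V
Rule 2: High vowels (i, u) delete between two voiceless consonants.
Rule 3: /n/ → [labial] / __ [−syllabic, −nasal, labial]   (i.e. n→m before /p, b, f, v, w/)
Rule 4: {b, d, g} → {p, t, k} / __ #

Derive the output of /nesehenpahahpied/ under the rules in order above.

neseempaahpiet

Rule 1 (intervocalic h-deletion): /h/ occurs between vowels /e/ and /e/, so it deletes. /h/ occurs between vowels /a/ and /a/, so it deletes. /nesehenpahahpied/ → neseenpaahpied.
Rule 2 (high vowel syncope): no segment meets the environment; /neseenpaahpied/ is unchanged.
Rule 3 (nasal place assimilation): /n/ precedes the labial consonant /p/, so it assimilates in place to [m]. /neseenpaahpied/ → neseempaahpied.
Rule 4 (final devoicing): /d/ is a voiced stop in word-final position, so it devoices to [t]. /neseempaahpied/ → neseempaahpiet.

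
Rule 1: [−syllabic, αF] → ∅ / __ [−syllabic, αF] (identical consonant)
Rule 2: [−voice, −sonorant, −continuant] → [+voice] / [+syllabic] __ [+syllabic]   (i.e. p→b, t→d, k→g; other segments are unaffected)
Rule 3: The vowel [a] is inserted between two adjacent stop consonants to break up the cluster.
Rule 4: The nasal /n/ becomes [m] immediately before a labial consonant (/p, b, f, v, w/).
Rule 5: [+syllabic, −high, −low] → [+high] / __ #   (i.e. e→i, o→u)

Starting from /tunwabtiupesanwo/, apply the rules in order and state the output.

Rule 1 (degemination): no segment meets the environment; /tunwabtiupesanwo/ is unchanged.
Rule 2 (intervocalic voicing): /p/ is a voiceless stop between vowels /u/ and /e/, so it voices to [b]. /tunwabtiupesanwo/ → tunwabtiubesanwo.
Rule 3 (stop-cluster a-epenthesis): /b/ and /t/ form a stop–stop cluster, so [a] is inserted between them. /tunwabtiubesanwo/ → tunwabatiubesanwo.
Rule 4 (nasal place assimilation): /n/ precedes the labial consonant /w/, so it assimilates in place to [m]. /n/ precedes the labial consonant /w/, so it assimilates in place to [m]. /tunwabatiubesanwo/ → tumwabatiubesamwo.
Rule 5 (final vowel raising): /o/ is a mid vowel in word-final position, so it raises to [u]. /tumwabatiubesamwo/ → tumwabatiubesamwu.

tumwabatiubesamwu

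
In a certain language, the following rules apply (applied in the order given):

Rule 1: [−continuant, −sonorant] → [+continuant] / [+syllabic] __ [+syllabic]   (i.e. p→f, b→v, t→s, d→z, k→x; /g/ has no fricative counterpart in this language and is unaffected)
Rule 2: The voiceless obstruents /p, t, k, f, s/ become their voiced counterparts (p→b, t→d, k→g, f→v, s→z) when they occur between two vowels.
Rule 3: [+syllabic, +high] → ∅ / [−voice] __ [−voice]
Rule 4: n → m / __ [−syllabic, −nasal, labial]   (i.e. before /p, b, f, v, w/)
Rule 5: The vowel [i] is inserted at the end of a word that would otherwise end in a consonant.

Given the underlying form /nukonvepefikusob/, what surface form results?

nuxomvevevixuzobi

Rule 1 (intervocalic spirantization): /k/ is a stop between vowels /u/ and /o/, so it spirantizes to the fricative [x]. /p/ is a stop between vowels /e/ and /e/, so it spirantizes to the fricative [f]. /k/ is a stop between vowels /i/ and /u/, so it spirantizes to the fricative [x]. /nukonvepefikusob/ → nuxonvefefixusob.
Rule 2 (intervocalic voicing): /f/ is a voiceless obstruent between vowels /e/ and /e/, so it voices to [v]. /f/ is a voiceless obstruent between vowels /e/ and /i/, so it voices to [v]. /s/ is a voiceless obstruent between vowels /u/ and /o/, so it voices to [z]. /nuxonvefefixusob/ → nuxonvevevixuzob.
Rule 3 (high vowel syncope): no segment meets the environment; /nuxonvevevixuzob/ is unchanged.
Rule 4 (nasal place assimilation): /n/ precedes the labial consonant /v/, so it assimilates in place to [m]. /nuxonvevevixuzob/ → nuxomvevevixuzob.
Rule 5 (final i-epenthesis): the form ends in the consonant /b/, so [i] is inserted word-finally. /nuxomvevevixuzob/ → nuxomvevevixuzobi.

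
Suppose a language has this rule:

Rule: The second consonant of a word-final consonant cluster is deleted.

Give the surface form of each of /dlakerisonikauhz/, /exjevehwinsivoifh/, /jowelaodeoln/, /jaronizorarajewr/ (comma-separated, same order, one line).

dlakerisonikauh, exjevehwinsivoif, jowelaodeol, jaronizorarajew

/dlakerisonikauhz/: /z/ is the second consonant of a word-final cluster /hz/, so it deletes. → [dlakerisonikauh].
/exjevehwinsivoifh/: /h/ is the second consonant of a word-final cluster /fh/, so it deletes. → [exjevehwinsivoif].
/jowelaodeoln/: /n/ is the second consonant of a word-final cluster /ln/, so it deletes. → [jowelaodeol].
/jaronizorarajewr/: /r/ is the second consonant of a word-final cluster /wr/, so it deletes. → [jaronizorarajew].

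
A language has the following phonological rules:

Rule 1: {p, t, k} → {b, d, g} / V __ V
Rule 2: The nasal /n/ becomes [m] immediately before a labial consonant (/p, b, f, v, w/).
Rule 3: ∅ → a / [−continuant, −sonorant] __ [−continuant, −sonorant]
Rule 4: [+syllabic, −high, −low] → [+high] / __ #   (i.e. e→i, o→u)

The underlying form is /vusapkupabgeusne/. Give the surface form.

Rule 1 (intervocalic voicing): /p/ is a voiceless stop between vowels /u/ and /a/, so it voices to [b]. /vusapkupabgeusne/ → vusapkubabgeusne.
Rule 2 (nasal place assimilation): no segment meets the environment; /vusapkubabgeusne/ is unchanged.
Rule 3 (stop-cluster a-epenthesis): /p/ and /k/ form a stop–stop cluster, so [a] is inserted between them. /b/ and /g/ form a stop–stop cluster, so [a] is inserted between them. /vusapkubabgeusne/ → vusapakubabageusne.
Rule 4 (final vowel raising): /e/ is a mid vowel in word-final position, so it raises to [i]. /vusapakubabageusne/ → vusapakubabageusni.

vusapakubabageusni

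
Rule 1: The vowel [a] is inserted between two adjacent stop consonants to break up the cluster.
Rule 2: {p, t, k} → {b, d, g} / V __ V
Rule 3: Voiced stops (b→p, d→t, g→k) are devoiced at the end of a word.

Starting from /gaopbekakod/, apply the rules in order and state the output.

gaobabegagot

Rule 1 (stop-cluster a-epenthesis): /p/ and /b/ form a stop–stop cluster, so [a] is inserted between them. /gaopbekakod/ → gaopabekakod.
Rule 2 (intervocalic voicing): /p/ is a voiceless stop between vowels /o/ and /a/, so it voices to [b]. /k/ is a voiceless stop between vowels /e/ and /a/, so it voices to [g]. /k/ is a voiceless stop between vowels /a/ and /o/, so it voices to [g]. /gaopabekakod/ → gaobabegagod.
Rule 3 (final devoicing): /d/ is a voiced stop in word-final position, so it devoices to [t]. /gaobabegagod/ → gaobabegagot.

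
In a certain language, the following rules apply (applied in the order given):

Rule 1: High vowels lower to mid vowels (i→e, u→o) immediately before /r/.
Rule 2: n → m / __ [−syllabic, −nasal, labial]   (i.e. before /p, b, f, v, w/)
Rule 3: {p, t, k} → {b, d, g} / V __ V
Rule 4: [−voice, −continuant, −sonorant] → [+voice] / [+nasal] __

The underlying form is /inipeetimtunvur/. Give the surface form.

Rule 1 (pre-rhotic lowering): /u/ is a high vowel immediately before /r/, so it lowers to [o]. /inipeetimtunvur/ → inipeetimtunvor.
Rule 2 (nasal place assimilation): /n/ precedes the labial consonant /v/, so it assimilates in place to [m]. /inipeetimtunvor/ → inipeetimtumvor.
Rule 3 (intervocalic voicing): /p/ is a voiceless stop between vowels /i/ and /e/, so it voices to [b]. /t/ is a voiceless stop between vowels /e/ and /i/, so it voices to [d]. /inipeetimtumvor/ → inibeedimtumvor.
Rule 4 (post-nasal voicing): /t/ is a voiceless stop immediately after the nasal /m/, so it voices to [d]. /inibeedimtumvor/ → inibeedimdumvor.

inibeedimdumvor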